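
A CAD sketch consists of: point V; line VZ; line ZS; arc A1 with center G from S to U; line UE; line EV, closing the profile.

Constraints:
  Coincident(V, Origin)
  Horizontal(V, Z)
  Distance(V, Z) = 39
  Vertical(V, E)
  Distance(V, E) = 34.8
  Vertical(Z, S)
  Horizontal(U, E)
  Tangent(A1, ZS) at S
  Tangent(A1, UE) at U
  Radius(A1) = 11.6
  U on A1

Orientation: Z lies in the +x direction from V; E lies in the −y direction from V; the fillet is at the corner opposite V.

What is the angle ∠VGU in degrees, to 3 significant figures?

130°

V is at the origin; V and Z share the same y with |VZ| = 39.0 and Z on the +x side, so Z = (39.0, 0.00). V and E share the same x with |VE| = 34.8 and E on the −y side, so E = (0.00, -34.8). The virtual corner opposite V is at (39.0, -34.8). Since A1 is tangent to ZS there, GS ⟂ ZS and the tangent condition forces GU to be normal to UE, with radius 11.6, so the center G sits 11.6 in from both sides at G = (27.4, -23.2). That places the tangent points at S = (39.0, -23.2) on ZS and U = (27.4, -34.8) on UE. Then cos ∠VGU = GV·GU / (|GV||GU|), giving 130°.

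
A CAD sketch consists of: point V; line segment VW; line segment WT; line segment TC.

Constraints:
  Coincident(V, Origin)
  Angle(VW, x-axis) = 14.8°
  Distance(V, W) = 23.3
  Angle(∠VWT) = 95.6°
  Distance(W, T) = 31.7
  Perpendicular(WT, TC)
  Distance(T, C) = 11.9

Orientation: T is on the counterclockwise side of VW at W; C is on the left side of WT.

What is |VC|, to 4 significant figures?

35.80

V is at the origin; VW runs at 14.8° with length 23.3, so W = 23.3·(cos 14.8°, sin 14.8°) = (22.53, 5.952). ∠VWT = 95.6°, so WT runs at 14.8° + (180° − 95.6°) = 99.20° from the x-axis; with |WT| = 31.7, T = W + 31.7·(cos 99.20°, sin 99.20°) = (17.46, 37.24). WT ⟂ TC; with |TC| = 11.9 on the left of WT, C = T + 11.9·(-0.9871, -0.1599) = (5.712, 35.34). Then |VC| = |C − V| = 35.80.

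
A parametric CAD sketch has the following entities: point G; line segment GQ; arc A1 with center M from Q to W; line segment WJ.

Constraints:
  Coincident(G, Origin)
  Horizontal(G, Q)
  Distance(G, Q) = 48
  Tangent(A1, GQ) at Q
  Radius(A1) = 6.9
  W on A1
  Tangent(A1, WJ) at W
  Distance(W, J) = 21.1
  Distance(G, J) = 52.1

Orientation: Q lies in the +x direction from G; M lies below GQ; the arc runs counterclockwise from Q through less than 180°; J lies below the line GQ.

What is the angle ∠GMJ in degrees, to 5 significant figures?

86.538°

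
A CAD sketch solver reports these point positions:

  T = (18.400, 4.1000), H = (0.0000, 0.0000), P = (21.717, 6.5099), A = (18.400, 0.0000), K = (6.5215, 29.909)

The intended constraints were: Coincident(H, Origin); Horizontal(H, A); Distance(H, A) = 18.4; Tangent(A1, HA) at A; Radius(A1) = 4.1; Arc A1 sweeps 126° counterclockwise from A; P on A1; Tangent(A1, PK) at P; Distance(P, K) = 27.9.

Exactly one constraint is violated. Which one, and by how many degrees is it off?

Tangent(A1, PK) at P — off by 3.00°.

H = (0.00, 0.00) ✓; H.y = 0.00, A.y = 0.00 ✓; |HA| = 18.40 ✓; ∠(TA, AH) = 90.00° ✓; |TA| = 4.100 ✓; bearing(T→P) − bearing(T→A) = 126.0° ✓; |TP| = 4.100 ✓; ∠(TP, PK) = 93.00° ✗; |PK| = 27.90 ✓.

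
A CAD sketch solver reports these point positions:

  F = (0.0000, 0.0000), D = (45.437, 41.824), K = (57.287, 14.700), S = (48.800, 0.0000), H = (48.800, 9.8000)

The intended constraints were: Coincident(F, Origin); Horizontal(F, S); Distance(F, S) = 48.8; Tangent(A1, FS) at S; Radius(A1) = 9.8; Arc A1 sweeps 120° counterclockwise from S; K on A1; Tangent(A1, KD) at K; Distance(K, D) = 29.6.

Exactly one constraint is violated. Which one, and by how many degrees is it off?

Tangent(A1, KD) at K — off by 6.40°.

F = (0.00, 0.00) ✓; F.y = 0.00, S.y = 0.00 ✓; |FS| = 48.80 ✓; ∠(HS, SF) = 90.00° ✓; |HS| = 9.800 ✓; bearing(H→K) − bearing(H→S) = 120.0° ✓; |HK| = 9.800 ✓; ∠(HK, KD) = 96.40° ✗; |KD| = 29.60 ✓.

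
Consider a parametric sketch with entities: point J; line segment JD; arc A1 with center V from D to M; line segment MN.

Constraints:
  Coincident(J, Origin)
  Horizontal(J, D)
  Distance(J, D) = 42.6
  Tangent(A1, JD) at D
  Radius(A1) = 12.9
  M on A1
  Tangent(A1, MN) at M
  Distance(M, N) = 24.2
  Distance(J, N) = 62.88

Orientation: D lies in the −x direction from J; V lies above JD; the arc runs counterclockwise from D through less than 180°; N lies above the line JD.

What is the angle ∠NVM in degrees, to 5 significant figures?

61.940°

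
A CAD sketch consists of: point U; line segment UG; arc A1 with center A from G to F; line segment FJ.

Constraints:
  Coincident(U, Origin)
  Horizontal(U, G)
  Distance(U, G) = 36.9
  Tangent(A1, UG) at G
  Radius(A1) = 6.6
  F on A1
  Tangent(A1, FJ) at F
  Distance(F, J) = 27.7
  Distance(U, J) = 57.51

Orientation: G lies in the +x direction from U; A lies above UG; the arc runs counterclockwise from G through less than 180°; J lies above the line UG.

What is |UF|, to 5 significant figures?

43.830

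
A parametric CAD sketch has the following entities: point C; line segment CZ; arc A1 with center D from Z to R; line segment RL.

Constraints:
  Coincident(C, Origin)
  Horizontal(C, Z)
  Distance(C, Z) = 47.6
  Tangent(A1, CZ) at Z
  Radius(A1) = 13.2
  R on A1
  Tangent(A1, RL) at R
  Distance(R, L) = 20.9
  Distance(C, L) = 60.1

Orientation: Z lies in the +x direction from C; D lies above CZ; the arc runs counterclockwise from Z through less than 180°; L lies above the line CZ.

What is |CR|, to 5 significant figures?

62.026

C is at the origin; CZ is horizontal with |CZ| = 47.6 and Z on the +x side, so Z = (47.600, 0.0000). Tangency of A1 to CZ means the radius DZ is perpendicular to CZ, so D = Z + (0, 13.2) = (47.600, 13.200). Since DR ⟂ RL (tangency), |DL| = √(13.2² + 20.9²) = 24.719 regardless of where R sits on A1. So L lies on both circle(C, 60.1) and circle(D, 24.719); the above-CZ intersection is L = (46.643, 37.901). R is the foot of the tangent from L: R = (58.479, 20.676).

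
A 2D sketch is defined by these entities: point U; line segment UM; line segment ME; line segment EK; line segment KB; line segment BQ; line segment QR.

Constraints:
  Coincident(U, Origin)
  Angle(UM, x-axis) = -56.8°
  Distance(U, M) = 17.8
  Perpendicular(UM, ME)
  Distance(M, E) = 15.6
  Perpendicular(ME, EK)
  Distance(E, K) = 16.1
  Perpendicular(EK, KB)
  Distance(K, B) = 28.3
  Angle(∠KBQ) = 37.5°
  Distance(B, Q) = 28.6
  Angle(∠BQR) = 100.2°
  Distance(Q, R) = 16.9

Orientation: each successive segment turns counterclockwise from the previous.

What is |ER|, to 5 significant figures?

12.196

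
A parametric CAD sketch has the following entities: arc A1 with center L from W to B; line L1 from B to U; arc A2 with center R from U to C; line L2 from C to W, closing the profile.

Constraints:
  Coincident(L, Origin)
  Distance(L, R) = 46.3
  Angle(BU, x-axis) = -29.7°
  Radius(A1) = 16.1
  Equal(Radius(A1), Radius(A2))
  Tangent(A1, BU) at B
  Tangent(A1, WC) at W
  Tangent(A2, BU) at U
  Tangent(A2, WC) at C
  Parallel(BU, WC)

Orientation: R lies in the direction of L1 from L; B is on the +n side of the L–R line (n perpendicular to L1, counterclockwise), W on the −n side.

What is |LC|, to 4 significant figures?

49.02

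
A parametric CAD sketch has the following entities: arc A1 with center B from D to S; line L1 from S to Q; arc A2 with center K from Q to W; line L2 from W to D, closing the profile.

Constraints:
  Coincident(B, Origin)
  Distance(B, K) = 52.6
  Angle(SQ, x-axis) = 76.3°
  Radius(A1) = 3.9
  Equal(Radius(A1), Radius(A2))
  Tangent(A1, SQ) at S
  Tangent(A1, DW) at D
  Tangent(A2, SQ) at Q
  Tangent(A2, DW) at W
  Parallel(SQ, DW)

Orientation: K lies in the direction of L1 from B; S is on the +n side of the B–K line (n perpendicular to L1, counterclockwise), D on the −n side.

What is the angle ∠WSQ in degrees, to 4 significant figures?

8.435°

The slot axis is L1's direction at 76.3°, so u = (cos 76.3°, sin 76.3°) = (0.2368, 0.9715) and n = (−sin 76.3°, cos 76.3°) = (-0.9715, 0.2368). B is at the origin and K lies 52.6 along u from B, so K = 52.6·u = (12.46, 51.10). Tangency of A1 to both parallel lines with radius 3.9 puts S and D at B ± 3.9·n: S = (-3.789, 0.9237), D = (3.789, -0.9237). Equal radii place Q and W the same way about K: Q = K + 3.9·n = (8.669, 52.03), W = K − 3.9·n = (16.25, 50.18). Then cos ∠WSQ = SW·SQ / (|SW||SQ|), giving 8.435°.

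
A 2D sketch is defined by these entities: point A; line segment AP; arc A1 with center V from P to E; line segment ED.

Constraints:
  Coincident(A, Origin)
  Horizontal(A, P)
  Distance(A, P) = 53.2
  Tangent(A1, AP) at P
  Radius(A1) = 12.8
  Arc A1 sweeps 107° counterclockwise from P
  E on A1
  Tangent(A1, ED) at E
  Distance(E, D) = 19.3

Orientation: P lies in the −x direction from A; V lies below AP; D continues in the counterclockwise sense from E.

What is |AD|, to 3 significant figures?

69.3

A is at the origin; A and P share the same y with |AP| = 53.2 and P on the −x side, so P = (-53.2, 0.00). The tangent condition forces VP to be normal to AP, so V = P + (0, -12.8) = (-53.2, -12.8). On A1, P sits at bearing 90° from V; a 107° counterclockwise sweep puts E at bearing 197°, so E = V + 12.8·(cos 197°, sin 197°) = (-65.4, -16.5). Tangency of A1 to ED means the radius VE is perpendicular to ED, so ED runs along (−sin 197°, cos 197°); with |ED| = 19.3, D = (-59.8, -35.0). Then |AD| = |D − A| = 69.3.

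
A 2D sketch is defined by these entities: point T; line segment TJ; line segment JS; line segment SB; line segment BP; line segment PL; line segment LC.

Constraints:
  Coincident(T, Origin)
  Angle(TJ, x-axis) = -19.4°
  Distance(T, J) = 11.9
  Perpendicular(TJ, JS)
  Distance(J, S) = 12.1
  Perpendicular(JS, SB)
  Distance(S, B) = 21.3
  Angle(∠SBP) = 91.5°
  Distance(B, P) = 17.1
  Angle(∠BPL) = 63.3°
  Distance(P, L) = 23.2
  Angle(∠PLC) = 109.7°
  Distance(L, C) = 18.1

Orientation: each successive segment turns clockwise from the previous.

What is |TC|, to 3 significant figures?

24.8

T is at the origin; TJ runs at -19.4° with length 11.9, so J = (11.2, -3.95). The perpendicularity gives JS at right angles to TJ, so JS runs at -109°; with |JS| = 12.1, S = (7.21, -15.4). JS ⟂ SB, so SB runs at 161°; with |SB| = 21.3, B = (-12.9, -8.29). ∠SBP = 91.5° gives BP at 72.1° from the x-axis; with |BP| = 17.1, P = (-7.63, 7.98). ∠BPL = 63.3° gives PL at -44.6° from the x-axis; with |PL| = 23.2, L = (8.89, -8.31). ∠PLC = 109.7° gives LC at -115° from the x-axis; with |LC| = 18.1, C = (1.27, -24.7). Then |TC| = |C − T| = 24.8.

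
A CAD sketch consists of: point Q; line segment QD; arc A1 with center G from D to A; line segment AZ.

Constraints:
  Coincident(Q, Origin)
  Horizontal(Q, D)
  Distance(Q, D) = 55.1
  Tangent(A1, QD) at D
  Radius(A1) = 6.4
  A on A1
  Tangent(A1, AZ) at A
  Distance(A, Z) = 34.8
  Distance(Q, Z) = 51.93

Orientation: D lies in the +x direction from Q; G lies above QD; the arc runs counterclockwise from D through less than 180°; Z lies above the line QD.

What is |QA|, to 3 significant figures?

60.8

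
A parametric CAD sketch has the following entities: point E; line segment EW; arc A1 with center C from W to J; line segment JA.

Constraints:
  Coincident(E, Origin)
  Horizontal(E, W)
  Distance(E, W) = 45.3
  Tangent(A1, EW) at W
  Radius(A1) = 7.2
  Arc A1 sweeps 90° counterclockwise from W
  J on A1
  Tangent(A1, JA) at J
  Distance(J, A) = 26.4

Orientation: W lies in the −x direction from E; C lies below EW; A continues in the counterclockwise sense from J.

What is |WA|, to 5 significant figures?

34.363

E is at the origin; EW is horizontal with |EW| = 45.3 and W on the −x side, so W = (-45.300, 0.0000). Since A1 is tangent to EW there, CW ⟂ EW, so C = W + (0, -7.2) = (-45.300, -7.2000). On A1, W sits at bearing 90° from C; a 90° counterclockwise sweep puts J at bearing 180°, so J = C + 7.2·(cos 180°, sin 180°) = (-52.500, -7.2000). Tangency of A1 to JA means the radius CJ is perpendicular to JA, so JA runs along (−sin 180°, cos 180°); with |JA| = 26.4, A = (-52.500, -33.600). Then |WA| = |A − W| = 34.363.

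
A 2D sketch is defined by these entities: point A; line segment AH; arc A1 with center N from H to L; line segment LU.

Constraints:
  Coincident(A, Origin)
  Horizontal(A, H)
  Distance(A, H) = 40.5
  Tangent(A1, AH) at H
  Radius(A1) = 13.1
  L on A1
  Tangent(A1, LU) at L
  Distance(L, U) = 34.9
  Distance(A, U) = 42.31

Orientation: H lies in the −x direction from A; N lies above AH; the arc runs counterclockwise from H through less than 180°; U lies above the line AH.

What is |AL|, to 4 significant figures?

29.56

A is at the origin; AH is horizontal with |AH| = 40.5 and H on the −x side, so H = (-40.50, 0.000). Tangency of A1 to AH means the radius NH is perpendicular to AH, so N = H + (0, 13.1) = (-40.50, 13.10). Since NL ⟂ LU (tangency), |NU| = √(13.1² + 34.9²) = 37.28 regardless of where L sits on A1. So U lies on both circle(A, 42.31) and circle(N, 37.28); the above-AH intersection is U = (-14.45, 39.77). L is the foot of the tangent from U: L = (-28.51, 7.823).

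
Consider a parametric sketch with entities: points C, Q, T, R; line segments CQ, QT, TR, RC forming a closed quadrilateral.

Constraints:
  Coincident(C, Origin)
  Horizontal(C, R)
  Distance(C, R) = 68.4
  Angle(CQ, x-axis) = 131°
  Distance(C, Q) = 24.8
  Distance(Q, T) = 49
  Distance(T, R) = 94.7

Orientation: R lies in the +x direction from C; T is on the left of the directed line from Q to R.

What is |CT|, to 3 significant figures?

65.1

C is at the origin; CR is horizontal with |CR| = 68.4 and R in +x, so R = (68.4, 0). CQ runs at 131.0° with |CQ| = 24.8, so Q = (-16.3, 18.7). T is determined by |QT| = 49.0 and |TR| = 94.7 together: it lies at the intersection of circle(Q, 49.0) and circle(R, 94.7). With |QR| = 86.7, the foot of the radical line on QR is 5.49 from Q and the perpendicular offset is √(49.0² − 5.49²) = 48.7. Taking the left-of-QR solution: T = (-0.399, 65.1).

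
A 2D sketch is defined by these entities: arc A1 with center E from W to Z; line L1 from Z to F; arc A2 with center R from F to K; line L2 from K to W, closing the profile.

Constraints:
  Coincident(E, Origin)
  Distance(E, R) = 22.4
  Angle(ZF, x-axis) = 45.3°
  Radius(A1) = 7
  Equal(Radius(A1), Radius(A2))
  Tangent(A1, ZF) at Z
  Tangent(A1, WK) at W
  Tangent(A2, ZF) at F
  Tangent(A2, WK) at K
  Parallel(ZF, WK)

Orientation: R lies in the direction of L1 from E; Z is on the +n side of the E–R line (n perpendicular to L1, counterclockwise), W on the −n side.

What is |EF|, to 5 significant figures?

23.468

The slot axis is L1's direction at 45.3°, so u = (cos 45.3°, sin 45.3°) = (0.70339, 0.71080) and n = (−sin 45.3°, cos 45.3°) = (-0.71080, 0.70339). E is at the origin and R lies 22.4 along u from E, so R = 22.4·u = (15.756, 15.922). Tangency of A1 to both parallel lines with radius 7.0 puts Z and W at E ± 7.0·n: Z = (-4.9756, 4.9238), W = (4.9756, -4.9238). Equal radii place F and K the same way about R: F = R + 7.0·n = (10.780, 20.846), K = R − 7.0·n = (20.732, 10.998). Then |EF| = |F − E| = 23.468.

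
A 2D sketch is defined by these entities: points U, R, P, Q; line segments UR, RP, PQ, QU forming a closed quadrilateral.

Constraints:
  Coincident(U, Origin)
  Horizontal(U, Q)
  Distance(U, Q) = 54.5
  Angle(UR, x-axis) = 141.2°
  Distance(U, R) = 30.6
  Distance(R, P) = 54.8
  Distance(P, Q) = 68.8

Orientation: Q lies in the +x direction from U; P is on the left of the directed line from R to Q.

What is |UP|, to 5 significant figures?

59.101

U is at the origin; UQ is horizontal with |UQ| = 54.5 and Q in +x, so Q = (54.5, 0). UR runs at 141.2° with |UR| = 30.6, so R = (-23.848, 19.174). P is determined by |RP| = 54.8 and |PQ| = 68.8 together: it lies at the intersection of circle(R, 54.8) and circle(Q, 68.8). With |RQ| = 80.660, the foot of the radical line on RQ is 29.603 from R and the perpendicular offset is √(54.8² − 29.603²) = 46.116. Taking the left-of-RQ solution: P = (15.870, 56.931).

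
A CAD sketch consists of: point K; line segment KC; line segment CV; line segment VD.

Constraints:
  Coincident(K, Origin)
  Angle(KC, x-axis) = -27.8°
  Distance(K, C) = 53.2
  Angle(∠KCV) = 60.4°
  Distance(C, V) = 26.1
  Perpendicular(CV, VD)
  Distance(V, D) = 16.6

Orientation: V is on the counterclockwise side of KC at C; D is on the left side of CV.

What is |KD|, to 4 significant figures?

29.66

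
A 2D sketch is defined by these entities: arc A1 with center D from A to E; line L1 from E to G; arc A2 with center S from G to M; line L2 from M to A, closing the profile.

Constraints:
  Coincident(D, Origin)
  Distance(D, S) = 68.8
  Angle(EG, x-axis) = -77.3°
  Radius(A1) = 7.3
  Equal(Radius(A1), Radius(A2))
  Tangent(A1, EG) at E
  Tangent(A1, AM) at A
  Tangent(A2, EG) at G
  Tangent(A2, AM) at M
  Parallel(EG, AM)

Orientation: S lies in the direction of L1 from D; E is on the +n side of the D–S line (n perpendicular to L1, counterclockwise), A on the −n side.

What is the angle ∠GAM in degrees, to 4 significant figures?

11.98°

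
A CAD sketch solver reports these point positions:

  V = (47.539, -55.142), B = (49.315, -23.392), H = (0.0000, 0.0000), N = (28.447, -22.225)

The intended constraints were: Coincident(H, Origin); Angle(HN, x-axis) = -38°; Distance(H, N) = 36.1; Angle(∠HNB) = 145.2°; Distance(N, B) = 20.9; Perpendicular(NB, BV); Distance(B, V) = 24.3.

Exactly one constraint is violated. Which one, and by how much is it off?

Distance(B, V) = 24.3 — off by 7.50.

H = (0.00, 0.00) ✓; HN at -38.00° ✓; |HN| = 36.10 ✓; ∠HNB = 145.2° ✓; |NB| = 20.90 ✓; ∠(NB, BV) = 90.00° ✓; |BV| = 31.80 ✗.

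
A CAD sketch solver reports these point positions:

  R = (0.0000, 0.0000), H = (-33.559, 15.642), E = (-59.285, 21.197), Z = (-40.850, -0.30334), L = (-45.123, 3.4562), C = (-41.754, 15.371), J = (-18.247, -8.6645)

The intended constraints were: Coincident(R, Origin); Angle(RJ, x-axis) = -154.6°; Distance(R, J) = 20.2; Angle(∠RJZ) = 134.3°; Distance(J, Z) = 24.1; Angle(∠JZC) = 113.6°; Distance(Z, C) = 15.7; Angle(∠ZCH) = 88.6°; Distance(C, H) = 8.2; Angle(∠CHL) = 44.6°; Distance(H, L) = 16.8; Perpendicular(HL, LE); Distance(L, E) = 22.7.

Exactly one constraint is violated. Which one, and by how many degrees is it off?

Perpendicular(HL, LE) — off by 7.90°.

R = (0.00, 0.00) ✓; RJ at -154.6° ✓; |RJ| = 20.20 ✓; ∠RJZ = 134.3° ✓; |JZ| = 24.10 ✓; ∠JZC = 113.6° ✓; |ZC| = 15.70 ✓; ∠ZCH = 88.59° ✓; |CH| = 8.199 ✓; ∠CHL = 44.61° ✓; |HL| = 16.80 ✓; ∠(HL, LE) = 97.90° ✗; |LE| = 22.70 ✓.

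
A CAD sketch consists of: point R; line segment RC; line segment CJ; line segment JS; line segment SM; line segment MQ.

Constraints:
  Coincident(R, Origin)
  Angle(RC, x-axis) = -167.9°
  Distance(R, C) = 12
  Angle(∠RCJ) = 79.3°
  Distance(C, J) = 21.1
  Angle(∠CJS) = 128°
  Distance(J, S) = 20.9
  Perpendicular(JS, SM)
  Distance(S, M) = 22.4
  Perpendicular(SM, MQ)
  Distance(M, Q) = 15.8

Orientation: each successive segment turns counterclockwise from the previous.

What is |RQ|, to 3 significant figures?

7.43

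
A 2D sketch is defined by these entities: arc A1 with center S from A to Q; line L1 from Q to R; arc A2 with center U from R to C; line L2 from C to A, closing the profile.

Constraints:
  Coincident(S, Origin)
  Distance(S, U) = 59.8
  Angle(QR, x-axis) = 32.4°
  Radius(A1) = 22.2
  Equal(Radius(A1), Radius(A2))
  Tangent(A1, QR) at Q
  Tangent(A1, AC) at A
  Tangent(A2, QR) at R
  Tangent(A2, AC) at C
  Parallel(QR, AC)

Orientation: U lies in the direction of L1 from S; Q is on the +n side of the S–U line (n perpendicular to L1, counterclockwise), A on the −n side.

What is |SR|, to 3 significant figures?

63.8

The slot axis is L1's direction at 32.4°, so u = (cos 32.4°, sin 32.4°) = (0.844, 0.536) and n = (−sin 32.4°, cos 32.4°) = (-0.536, 0.844). S is at the origin and U lies 59.8 along u from S, so U = 59.8·u = (50.5, 32.0). Tangency of A1 to both parallel lines with radius 22.2 puts Q and A at S ± 22.2·n: Q = (-11.9, 18.7), A = (11.9, -18.7). Equal radii place R and C the same way about U: R = U + 22.2·n = (38.6, 50.8), C = U − 22.2·n = (62.4, 13.3). Then |SR| = |R − S| = 63.8.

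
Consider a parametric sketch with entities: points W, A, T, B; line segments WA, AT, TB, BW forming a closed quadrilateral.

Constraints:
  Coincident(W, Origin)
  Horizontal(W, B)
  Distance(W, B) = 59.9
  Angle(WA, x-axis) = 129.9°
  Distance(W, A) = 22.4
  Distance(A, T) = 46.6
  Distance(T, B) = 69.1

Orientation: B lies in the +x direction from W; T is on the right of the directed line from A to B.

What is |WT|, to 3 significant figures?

28.3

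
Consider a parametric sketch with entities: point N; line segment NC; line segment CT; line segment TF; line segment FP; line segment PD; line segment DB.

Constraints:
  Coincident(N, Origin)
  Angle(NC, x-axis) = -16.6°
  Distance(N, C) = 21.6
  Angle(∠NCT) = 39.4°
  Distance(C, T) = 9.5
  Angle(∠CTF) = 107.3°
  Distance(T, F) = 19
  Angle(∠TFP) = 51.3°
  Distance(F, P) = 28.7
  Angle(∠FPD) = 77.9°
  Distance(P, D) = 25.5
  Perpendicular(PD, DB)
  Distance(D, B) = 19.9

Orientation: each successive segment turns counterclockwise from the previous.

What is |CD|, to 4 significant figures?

13.82

N is at the origin; NC runs at -16.6° with length 21.6, so C = (20.70, -6.171). ∠NCT = 39.4° gives CT at 124.0° from the x-axis; with |CT| = 9.5, T = (15.39, 1.705). ∠CTF = 107.3° gives TF at -163.3° from the x-axis; with |TF| = 19.0, F = (-2.811, -3.755). ∠TFP = 51.3° gives FP at -34.60° from the x-axis; with |FP| = 28.7, P = (20.81, -20.05). ∠FPD = 77.9° gives PD at 67.50° from the x-axis; with |PD| = 25.5, D = (30.57, 3.507). Then |CD| = |D − C| = 13.82.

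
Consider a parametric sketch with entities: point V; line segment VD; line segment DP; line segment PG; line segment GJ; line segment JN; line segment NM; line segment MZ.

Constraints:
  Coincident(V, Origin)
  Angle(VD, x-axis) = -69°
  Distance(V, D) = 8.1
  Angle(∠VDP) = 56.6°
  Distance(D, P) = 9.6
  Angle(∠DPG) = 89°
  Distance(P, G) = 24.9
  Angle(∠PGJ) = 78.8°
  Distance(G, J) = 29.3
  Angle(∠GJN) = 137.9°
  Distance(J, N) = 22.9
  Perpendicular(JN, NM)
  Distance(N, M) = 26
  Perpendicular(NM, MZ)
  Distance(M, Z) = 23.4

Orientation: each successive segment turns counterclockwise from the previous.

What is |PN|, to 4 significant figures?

42.44

V is at the origin; VD runs at -69.0° with length 8.1, so D = (2.903, -7.562). ∠VDP = 56.6° gives DP at 54.40° from the x-axis; with |DP| = 9.6, P = (8.491, 0.2438). ∠DPG = 89.0° gives PG at 145.4° from the x-axis; with |PG| = 24.9, G = (-12.00, 14.38). ∠PGJ = 78.8° gives GJ at -113.4° from the x-axis; with |GJ| = 29.3, J = (-23.64, -12.51). ∠GJN = 137.9° gives JN at -71.30° from the x-axis; with |JN| = 22.9, N = (-16.30, -34.20). Then |PN| = |N − P| = 42.44.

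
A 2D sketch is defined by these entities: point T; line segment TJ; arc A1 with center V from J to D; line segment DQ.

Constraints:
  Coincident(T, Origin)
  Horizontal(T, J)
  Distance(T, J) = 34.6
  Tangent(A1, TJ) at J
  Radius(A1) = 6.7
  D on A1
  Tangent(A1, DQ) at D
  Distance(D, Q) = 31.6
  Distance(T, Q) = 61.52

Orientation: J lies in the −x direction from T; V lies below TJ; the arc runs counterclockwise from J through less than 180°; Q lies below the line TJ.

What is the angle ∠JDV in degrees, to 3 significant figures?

54.1°

Checks: |TJ| = 34.60 ✓; |VD| = 6.700 ✓; ∠(VD, DQ) = 90.00° ✓; |DQ| = 31.60 ✓; |TQ| = 61.52 ✓.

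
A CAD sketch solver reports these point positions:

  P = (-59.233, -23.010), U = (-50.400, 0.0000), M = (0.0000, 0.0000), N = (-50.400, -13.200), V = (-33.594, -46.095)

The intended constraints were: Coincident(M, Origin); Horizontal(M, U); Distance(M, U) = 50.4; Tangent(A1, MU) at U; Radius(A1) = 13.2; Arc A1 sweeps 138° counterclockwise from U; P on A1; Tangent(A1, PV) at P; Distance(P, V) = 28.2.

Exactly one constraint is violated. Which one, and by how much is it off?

Distance(P, V) = 28.2 — off by 6.30.

M = (0.00, 0.00) ✓; M.y = 0.00, U.y = 0.00 ✓; |MU| = 50.40 ✓; ∠(NU, UM) = 90.00° ✓; |NU| = 13.20 ✓; bearing(N→P) − bearing(N→U) = 138.0° ✓; |NP| = 13.20 ✓; ∠(NP, PV) = 90.00° ✓; |PV| = 34.50 ✗.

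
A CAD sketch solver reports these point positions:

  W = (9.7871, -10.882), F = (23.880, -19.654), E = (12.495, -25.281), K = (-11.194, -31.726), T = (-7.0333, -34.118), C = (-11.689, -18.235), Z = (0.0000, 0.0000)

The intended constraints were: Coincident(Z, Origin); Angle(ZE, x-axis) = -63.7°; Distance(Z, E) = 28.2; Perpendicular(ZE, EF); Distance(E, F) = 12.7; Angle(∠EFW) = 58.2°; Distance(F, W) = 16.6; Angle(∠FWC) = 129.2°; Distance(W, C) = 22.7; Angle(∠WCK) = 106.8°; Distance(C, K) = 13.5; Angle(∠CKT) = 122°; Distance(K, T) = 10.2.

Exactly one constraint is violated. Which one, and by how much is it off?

Distance(K, T) = 10.2 — off by 5.40.

Z = (0.00, 0.00) ✓; ZE at -63.70° ✓; |ZE| = 28.20 ✓; ∠(ZE, EF) = 90.00° ✓; |EF| = 12.70 ✓; ∠EFW = 58.20° ✓; |FW| = 16.60 ✓; ∠FWC = 129.2° ✓; |WC| = 22.70 ✓; ∠WCK = 106.8° ✓; |CK| = 13.50 ✓; ∠CKT = 122.0° ✓; |KT| = 4.799 ✗.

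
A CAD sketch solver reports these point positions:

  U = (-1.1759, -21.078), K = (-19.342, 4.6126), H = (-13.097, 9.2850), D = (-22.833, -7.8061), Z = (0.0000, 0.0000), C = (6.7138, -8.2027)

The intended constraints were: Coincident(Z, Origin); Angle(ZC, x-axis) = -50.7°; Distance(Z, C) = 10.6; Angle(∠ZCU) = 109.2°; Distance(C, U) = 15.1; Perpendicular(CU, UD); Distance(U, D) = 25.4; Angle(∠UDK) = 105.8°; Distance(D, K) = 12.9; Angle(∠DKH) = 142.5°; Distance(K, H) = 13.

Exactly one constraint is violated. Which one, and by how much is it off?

Distance(K, H) = 13 — off by 5.20.

Z = (0.00, 0.00) ✓; ZC at -50.70° ✓; |ZC| = 10.60 ✓; ∠ZCU = 109.2° ✓; |CU| = 15.10 ✓; ∠(CU, UD) = 90.00° ✓; |UD| = 25.40 ✓; ∠UDK = 105.8° ✓; |DK| = 12.90 ✓; ∠DKH = 142.5° ✓; |KH| = 7.799 ✗.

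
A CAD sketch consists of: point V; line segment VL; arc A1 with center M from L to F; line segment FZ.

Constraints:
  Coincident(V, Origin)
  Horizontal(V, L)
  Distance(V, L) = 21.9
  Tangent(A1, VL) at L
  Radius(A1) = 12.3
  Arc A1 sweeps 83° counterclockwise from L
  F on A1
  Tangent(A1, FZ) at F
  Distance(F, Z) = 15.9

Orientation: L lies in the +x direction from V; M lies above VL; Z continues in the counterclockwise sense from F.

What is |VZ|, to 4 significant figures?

44.79

On A1, L sits at bearing -90° from M; an 83° counterclockwise sweep puts F at bearing -7°, so F = M + 12.3·(cos -7°, sin -7°) = (34.11, 10.80). Since A1 is tangent to FZ there, MF ⟂ FZ, so FZ runs along (−sin -7°, cos -7°); with |FZ| = 15.9, Z = (36.05, 26.58). Then |VZ| = |Z − V| = 44.79.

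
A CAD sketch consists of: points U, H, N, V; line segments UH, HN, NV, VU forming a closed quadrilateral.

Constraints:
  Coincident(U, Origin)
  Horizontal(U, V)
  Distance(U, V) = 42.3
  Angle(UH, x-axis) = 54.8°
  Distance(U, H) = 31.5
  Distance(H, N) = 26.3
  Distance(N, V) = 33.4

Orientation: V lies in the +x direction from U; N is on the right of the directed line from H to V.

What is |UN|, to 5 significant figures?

8.9882

U is at the origin; UV is horizontal with |UV| = 42.3 and V in +x, so V = (42.3, 0). UH runs at 54.8° with |UH| = 31.5, so H = (18.158, 25.740). N is determined by |HN| = 26.3 and |NV| = 33.4 together: it lies at the intersection of circle(H, 26.3) and circle(V, 33.4). With |HV| = 35.290, the foot of the radical line on HV is 11.640 from H and the perpendicular offset is √(26.3² − 11.640²) = 23.584. Taking the right-of-HV solution: N = (8.9187, 1.1163).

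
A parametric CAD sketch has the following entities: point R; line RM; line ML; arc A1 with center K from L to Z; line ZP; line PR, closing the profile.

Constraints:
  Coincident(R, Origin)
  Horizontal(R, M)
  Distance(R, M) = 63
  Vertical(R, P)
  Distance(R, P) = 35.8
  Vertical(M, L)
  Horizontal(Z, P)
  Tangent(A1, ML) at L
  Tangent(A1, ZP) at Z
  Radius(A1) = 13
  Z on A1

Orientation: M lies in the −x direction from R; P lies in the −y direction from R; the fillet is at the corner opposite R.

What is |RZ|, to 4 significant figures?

61.50

R is at the origin; RM is horizontal with |RM| = 63.0 and M on the −x side, so M = (-63.00, 0.000). R and P share the same x with |RP| = 35.8 and P on the −y side, so P = (0.000, -35.80). The virtual corner opposite R is at (-63.00, -35.80). The tangent condition forces KL to be normal to ML and tangency of A1 to ZP means the radius KZ is perpendicular to ZP, with radius 13.0, so the center K sits 13.0 in from both sides at K = (-50.00, -22.80). That places the tangent points at L = (-63.00, -22.80) on ML and Z = (-50.00, -35.80) on ZP. Then |RZ| = |Z − R| = 61.50.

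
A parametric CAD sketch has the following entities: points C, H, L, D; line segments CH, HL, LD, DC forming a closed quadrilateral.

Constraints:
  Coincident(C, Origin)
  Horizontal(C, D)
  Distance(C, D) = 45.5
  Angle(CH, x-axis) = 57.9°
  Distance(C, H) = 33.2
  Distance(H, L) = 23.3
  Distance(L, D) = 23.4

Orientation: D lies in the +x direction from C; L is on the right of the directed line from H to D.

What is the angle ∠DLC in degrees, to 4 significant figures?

153.4°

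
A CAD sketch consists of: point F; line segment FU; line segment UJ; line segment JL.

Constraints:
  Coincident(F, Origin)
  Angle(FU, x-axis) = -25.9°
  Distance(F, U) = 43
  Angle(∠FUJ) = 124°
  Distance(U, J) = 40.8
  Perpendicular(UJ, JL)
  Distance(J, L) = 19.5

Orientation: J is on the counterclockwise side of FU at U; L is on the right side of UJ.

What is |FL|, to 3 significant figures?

85.1

∠FUJ = 124.0°, so UJ runs at -25.9° + (180° − 124.0°) = 30.1° from the x-axis; with |UJ| = 40.8, J = U + 40.8·(cos 30.1°, sin 30.1°) = (74.0, 1.68). UJ ⟂ JL; with |JL| = 19.5 on the right of UJ, L = J + 19.5·(0.502, -0.865) = (83.8, -15.2). Then |FL| = |L − F| = 85.1.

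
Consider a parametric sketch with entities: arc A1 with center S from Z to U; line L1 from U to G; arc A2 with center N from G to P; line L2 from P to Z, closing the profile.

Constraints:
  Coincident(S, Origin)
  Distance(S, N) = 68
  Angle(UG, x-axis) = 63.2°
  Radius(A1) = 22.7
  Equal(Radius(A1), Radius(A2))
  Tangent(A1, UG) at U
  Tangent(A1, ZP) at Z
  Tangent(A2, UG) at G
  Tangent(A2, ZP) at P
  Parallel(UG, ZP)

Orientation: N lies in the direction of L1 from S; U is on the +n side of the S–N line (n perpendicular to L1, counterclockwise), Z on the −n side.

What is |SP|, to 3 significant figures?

71.7

Tangency of A1 to both parallel lines with radius 22.7 puts U and Z at S ± 22.7·n: U = (-20.3, 10.2), Z = (20.3, -10.2). Equal radii place G and P the same way about N: G = N + 22.7·n = (10.4, 70.9), P = N − 22.7·n = (50.9, 50.5). Then |SP| = |P − S| = 71.7.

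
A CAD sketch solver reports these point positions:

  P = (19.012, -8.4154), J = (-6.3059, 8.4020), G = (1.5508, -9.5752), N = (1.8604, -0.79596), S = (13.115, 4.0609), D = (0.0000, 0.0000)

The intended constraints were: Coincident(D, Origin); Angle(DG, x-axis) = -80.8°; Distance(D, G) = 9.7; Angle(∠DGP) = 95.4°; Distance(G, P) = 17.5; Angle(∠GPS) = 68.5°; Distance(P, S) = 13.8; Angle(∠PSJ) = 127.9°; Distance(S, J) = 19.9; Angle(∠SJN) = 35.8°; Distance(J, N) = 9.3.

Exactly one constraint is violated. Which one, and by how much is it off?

Distance(J, N) = 9.3 — off by 3.00.

D = (0.00, 0.00) ✓; DG at -80.80° ✓; |DG| = 9.700 ✓; ∠DGP = 95.40° ✓; |GP| = 17.50 ✓; ∠GPS = 68.50° ✓; |PS| = 13.80 ✓; ∠PSJ = 127.9° ✓; |SJ| = 19.90 ✓; ∠SJN = 35.80° ✓; |JN| = 12.30 ✗.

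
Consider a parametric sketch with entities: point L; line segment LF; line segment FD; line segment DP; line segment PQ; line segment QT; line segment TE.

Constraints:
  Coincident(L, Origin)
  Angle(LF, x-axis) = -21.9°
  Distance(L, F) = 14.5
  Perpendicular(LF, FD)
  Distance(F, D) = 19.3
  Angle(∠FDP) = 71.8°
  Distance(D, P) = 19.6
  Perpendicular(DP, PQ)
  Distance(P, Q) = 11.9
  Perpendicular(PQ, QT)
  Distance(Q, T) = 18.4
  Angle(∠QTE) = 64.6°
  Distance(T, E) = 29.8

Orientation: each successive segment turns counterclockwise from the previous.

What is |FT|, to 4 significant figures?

8.044

L is at the origin; LF runs at -21.9° with length 14.5, so F = (13.45, -5.408). The perpendicularity gives FD at right angles to LF, so FD runs at 68.10°; with |FD| = 19.3, D = (20.65, 12.50). ∠FDP = 71.8° gives DP at 176.3° from the x-axis; with |DP| = 19.6, P = (1.093, 13.76). The perpendicularity gives PQ at right angles to DP, so PQ runs at -93.70°; with |PQ| = 11.9, Q = (0.3252, 1.889). PQ ⟂ QT, so QT runs at -3.700°; with |QT| = 18.4, T = (18.69, 0.7012). Then |FT| = |T − F| = 8.044.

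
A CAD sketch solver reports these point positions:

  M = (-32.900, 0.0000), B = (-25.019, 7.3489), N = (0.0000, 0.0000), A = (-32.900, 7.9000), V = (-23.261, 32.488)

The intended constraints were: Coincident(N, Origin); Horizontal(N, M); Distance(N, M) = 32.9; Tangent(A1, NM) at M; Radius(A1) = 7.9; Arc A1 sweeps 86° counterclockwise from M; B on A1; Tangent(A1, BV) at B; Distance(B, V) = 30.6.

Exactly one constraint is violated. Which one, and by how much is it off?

Distance(B, V) = 30.6 — off by 5.40.

N = (0.00, 0.00) ✓; N.y = 0.00, M.y = 0.00 ✓; |NM| = 32.90 ✓; ∠(AM, MN) = 90.00° ✓; |AM| = 7.900 ✓; bearing(A→B) − bearing(A→M) = 86.00° ✓; |AB| = 7.900 ✓; ∠(AB, BV) = 90.00° ✓; |BV| = 25.20 ✗.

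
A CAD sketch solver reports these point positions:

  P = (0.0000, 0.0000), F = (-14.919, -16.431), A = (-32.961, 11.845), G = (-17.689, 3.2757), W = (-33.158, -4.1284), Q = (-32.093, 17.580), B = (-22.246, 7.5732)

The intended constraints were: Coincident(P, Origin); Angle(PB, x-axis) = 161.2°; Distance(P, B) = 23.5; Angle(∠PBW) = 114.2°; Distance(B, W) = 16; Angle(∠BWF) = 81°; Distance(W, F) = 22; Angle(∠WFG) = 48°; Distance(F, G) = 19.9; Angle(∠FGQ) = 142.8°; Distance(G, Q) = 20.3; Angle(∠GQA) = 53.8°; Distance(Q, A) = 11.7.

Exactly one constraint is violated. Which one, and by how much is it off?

Distance(Q, A) = 11.7 — off by 5.90.

P = (0.00, 0.00) ✓; PB at 161.2° ✓; |PB| = 23.50 ✓; ∠PBW = 114.2° ✓; |BW| = 16.00 ✓; ∠BWF = 81.00° ✓; |WF| = 22.00 ✓; ∠WFG = 48.00° ✓; |FG| = 19.90 ✓; ∠FGQ = 142.8° ✓; |GQ| = 20.30 ✓; ∠GQA = 53.81° ✓; |QA| = 5.800 ✗.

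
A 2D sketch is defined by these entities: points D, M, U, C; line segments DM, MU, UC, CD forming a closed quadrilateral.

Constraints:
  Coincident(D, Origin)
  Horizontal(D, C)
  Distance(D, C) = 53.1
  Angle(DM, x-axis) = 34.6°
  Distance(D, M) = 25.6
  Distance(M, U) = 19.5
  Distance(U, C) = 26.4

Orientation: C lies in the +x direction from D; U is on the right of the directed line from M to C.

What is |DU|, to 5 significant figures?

27.311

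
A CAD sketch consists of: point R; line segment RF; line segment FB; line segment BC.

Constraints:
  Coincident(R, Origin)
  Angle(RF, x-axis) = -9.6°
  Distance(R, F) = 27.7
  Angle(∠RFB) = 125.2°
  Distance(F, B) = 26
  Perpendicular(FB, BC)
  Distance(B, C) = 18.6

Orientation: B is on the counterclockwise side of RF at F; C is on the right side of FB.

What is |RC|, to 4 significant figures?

58.84

∠RFB = 125.2°, so FB runs at -9.6° + (180° − 125.2°) = 45.20° from the x-axis; with |FB| = 26.0, B = F + 26.0·(cos 45.20°, sin 45.20°) = (45.63, 13.83). FB is perpendicular to BC; with |BC| = 18.6 on the right of FB, C = B + 18.6·(0.7096, -0.7046) = (58.83, 0.7231). Then |RC| = |C − R| = 58.84.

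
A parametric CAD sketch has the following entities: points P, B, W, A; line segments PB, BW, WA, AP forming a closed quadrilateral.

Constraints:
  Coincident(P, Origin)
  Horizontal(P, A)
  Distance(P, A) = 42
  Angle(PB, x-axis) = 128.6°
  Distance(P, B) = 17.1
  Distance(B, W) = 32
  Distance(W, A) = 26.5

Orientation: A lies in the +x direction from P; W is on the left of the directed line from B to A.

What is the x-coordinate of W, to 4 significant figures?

21.19

P is at the origin; P and A share the same y with |PA| = 42.0 and A in +x, so A = (42.0, 0). PB runs at 128.6° with |PB| = 17.1, so B = (-10.67, 13.36). W is determined by |BW| = 32.0 and |WA| = 26.5 together: it lies at the intersection of circle(B, 32.0) and circle(A, 26.5). With |BA| = 54.34, the foot of the radical line on BA is 30.13 from B and the perpendicular offset is √(32.0² − 30.13²) = 10.78. Taking the left-of-BA solution: W = (21.19, 16.40).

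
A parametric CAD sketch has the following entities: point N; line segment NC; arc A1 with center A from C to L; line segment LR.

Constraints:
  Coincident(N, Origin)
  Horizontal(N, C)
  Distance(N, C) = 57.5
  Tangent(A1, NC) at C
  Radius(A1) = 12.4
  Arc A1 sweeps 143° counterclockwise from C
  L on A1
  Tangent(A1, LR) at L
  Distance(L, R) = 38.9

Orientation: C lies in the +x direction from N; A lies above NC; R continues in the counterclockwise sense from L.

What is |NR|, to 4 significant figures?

56.91

N is at the origin; NC is horizontal with |NC| = 57.5 and C on the +x side, so C = (57.50, 0.000). A1 meets NC tangentially, so AC is at right angles to NC, so A = C + (0, 12.4) = (57.50, 12.40). On A1, C sits at bearing -90° from A; a 143° counterclockwise sweep puts L at bearing 53°, so L = A + 12.4·(cos 53°, sin 53°) = (64.96, 22.30). Tangency of A1 to LR means the radius AL is perpendicular to LR, so LR runs along (−sin 53°, cos 53°); with |LR| = 38.9, R = (33.90, 45.71). Then |NR| = |R − N| = 56.91.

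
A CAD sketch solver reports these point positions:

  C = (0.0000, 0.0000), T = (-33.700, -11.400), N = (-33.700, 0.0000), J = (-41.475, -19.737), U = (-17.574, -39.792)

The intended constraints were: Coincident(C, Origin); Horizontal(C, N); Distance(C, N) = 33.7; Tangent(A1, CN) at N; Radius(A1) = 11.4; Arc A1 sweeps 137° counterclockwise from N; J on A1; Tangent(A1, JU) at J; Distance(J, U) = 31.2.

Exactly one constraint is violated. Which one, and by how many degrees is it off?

Tangent(A1, JU) at J — off by 3.00°.

C = (0.00, 0.00) ✓; C.y = 0.00, N.y = 0.00 ✓; |CN| = 33.70 ✓; ∠(TN, NC) = 90.00° ✓; |TN| = 11.40 ✓; bearing(T→J) − bearing(T→N) = 137.0° ✓; |TJ| = 11.40 ✓; ∠(TJ, JU) = 87.00° ✗; |JU| = 31.20 ✓.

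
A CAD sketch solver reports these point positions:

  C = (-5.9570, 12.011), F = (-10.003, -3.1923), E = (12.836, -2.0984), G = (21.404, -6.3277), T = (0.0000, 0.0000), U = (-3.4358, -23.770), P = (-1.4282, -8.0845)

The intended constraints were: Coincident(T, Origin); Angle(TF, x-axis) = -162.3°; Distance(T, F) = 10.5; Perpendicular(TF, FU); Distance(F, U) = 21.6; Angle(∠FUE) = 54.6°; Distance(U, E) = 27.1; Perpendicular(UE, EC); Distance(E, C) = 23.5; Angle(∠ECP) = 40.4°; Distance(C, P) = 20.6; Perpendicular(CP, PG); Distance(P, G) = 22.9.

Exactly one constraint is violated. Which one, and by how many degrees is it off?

Perpendicular(CP, PG) — off by 8.30°.

T = (0.00, 0.00) ✓; TF at -162.3° ✓; |TF| = 10.50 ✓; ∠(TF, FU) = 90.00° ✓; |FU| = 21.60 ✓; ∠FUE = 54.60° ✓; |UE| = 27.10 ✓; ∠(UE, EC) = 90.00° ✓; |EC| = 23.50 ✓; ∠ECP = 40.40° ✓; |CP| = 20.60 ✓; ∠(CP, PG) = 81.70° ✗; |PG| = 22.90 ✓.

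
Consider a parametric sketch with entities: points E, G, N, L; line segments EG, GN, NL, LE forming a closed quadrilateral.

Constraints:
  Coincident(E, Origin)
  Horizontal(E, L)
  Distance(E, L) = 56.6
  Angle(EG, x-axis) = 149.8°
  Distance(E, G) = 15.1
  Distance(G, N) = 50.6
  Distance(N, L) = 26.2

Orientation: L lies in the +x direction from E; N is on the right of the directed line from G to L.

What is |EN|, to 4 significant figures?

35.66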